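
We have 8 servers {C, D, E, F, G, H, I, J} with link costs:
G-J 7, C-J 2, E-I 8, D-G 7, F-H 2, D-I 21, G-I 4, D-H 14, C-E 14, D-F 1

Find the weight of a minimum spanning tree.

Prim, starting at C.
Step 1: frontier [C-J 2, C-E 14] → take C-J (2); add J.
Step 2: frontier [C-E 14, G-J 7] → take G-J (7); add G.
Step 3: frontier [C-E 14, G-I 4, D-G 7] → take G-I (4); add I.
Step 4: frontier [C-E 14, D-G 7, E-I 8, D-I 21] → take D-G (7); add D.
Step 5: frontier [C-E 14, D-F 1, D-H 14, E-I 8] → take D-F (1); add F.
Step 6: frontier [C-E 14, D-H 14, F-H 2, E-I 8] → take F-H (2); add H.
Step 7: frontier [C-E 14, E-I 8] → take E-I (8); add E.
MST edges: C-J, G-J, G-I, D-G, D-F, F-H, E-I; total weight 2+7+4+7+1+2+8 = 31.

31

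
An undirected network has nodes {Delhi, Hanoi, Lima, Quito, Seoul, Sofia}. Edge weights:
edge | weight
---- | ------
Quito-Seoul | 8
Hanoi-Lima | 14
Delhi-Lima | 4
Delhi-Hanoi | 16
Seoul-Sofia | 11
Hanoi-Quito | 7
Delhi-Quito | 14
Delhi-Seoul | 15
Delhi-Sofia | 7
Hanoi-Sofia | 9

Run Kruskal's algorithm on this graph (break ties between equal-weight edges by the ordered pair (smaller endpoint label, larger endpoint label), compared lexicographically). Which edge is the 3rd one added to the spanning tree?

Hanoi-Quito

Kruskal: consider edges lightest-first.
Delhi-Lima (4): add. Components now {Hanoi} {Quito} {Sofia} {Delhi,Lima} {Seoul}
Delhi-Sofia (7): add. Components now {Hanoi} {Quito} {Delhi,Lima,Sofia} {Seoul}
Hanoi-Quito (7): add. Components now {Hanoi,Quito} {Delhi,Lima,Sofia} {Seoul}
Quito-Seoul (8): add. Components now {Hanoi,Quito,Seoul} {Delhi,Lima,Sofia}
Hanoi-Sofia (9): add. Components now {Delhi,Hanoi,Lima,Quito,Seoul,Sofia}
The 3rd edge added is Hanoi-Quito.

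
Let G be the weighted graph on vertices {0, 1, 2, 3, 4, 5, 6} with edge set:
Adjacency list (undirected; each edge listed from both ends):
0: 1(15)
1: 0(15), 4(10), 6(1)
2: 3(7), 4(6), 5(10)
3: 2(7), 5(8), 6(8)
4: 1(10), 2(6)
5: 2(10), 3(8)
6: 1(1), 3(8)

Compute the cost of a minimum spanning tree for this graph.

Kruskal: consider edges lightest-first.
1 6 (1): add. Components now {0} {1,6} {2} {3} {4} {5}
2 4 (6): add. Components now {0} {1,6} {2,4} {3} {5}
2 3 (7): add. Components now {0} {1,6} {2,3,4} {5}
3 5 (8): add. Components now {0} {1,6} {2,3,4,5}
3 6 (8): add. Components now {0} {1,2,3,4,5,6}
1 4 (10): skip — 1 and 4 already connected.
2 5 (10): skip — 2 and 5 already connected.
0 1 (15): add. Components now {0,1,2,3,4,5,6}
MST edges: 1 6, 2 4, 2 3, 3 5, 3 6, 0 1; total weight 1+6+7+8+8+15 = 45.

45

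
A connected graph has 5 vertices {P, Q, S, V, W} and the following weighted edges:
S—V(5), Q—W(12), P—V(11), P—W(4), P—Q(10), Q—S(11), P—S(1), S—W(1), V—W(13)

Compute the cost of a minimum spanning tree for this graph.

17

Prim's algorithm from P:
Step 1: frontier [P—S 1, P—W 4, P—Q 10, P—V 11] → take P—S (1); add S.
Step 2: frontier [P—W 4, P—Q 10, P—V 11, S—W 1, S—V 5, Q—S 11] → take S—W (1); add W.
Step 3: frontier [P—Q 10, P—V 11, S—V 5, Q—S 11, Q—W 12, V—W 13] → take S—V (5); add V.
Step 4: frontier [P—Q 10, Q—S 11, Q—W 12] → take P—Q (10); add Q.
MST edges: P—S, S—W, S—V, P—Q; total weight 1+1+5+10 = 17.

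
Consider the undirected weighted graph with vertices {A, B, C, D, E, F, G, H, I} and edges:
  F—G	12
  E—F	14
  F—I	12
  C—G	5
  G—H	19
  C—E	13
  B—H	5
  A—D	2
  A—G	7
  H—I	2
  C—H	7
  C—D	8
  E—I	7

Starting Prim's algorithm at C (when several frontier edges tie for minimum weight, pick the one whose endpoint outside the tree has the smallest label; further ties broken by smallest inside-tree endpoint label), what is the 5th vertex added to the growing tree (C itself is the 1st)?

Prim's algorithm from C:
Step 1: cheapest edge leaving the tree is C—G (5); add G.
Step 2: cheapest edge leaving the tree is A—G (7); add A.
Step 3: cheapest edge leaving the tree is A—D (2); add D.
Step 4: cheapest edge leaving the tree is C—H (7); add H.
Step 5: cheapest edge leaving the tree is H—I (2); add I.
Step 6: cheapest edge leaving the tree is B—H (5); add B.
Step 7: cheapest edge leaving the tree is E—I (7); add E.
Step 8: cheapest edge leaving the tree is F—G (12); add F.
Vertex order: C, G, A, D, H, I, B, E, F. The 5th vertex is H.

H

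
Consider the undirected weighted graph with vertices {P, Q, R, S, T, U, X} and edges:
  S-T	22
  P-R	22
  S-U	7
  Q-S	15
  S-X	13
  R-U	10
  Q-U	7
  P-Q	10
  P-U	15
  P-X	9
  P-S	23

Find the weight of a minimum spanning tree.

Sort edges by weight, then run Kruskal:
Q-U (7): add. Components now {P} {X} {T} {R} {Q,U} {S}
S-U (7): add. Components now {P} {X} {T} {R} {Q,S,U}
P-X (9): add. Components now {P,X} {T} {R} {Q,S,U}
P-Q (10): add. Components now {P,Q,S,U,X} {T} {R}
R-U (10): add. Components now {P,Q,R,S,U,X} {T}
S-X (13): skip — X and S already connected.
P-U (15): skip — P and U already connected.
Q-S (15): skip — Q and S already connected.
P-R (22): skip — P and R already connected.
S-T (22): add. Components now {P,Q,R,S,T,U,X}
MST edges: Q-U, S-U, P-X, P-Q, R-U, S-T; total weight 7+7+9+10+10+22 = 65.

65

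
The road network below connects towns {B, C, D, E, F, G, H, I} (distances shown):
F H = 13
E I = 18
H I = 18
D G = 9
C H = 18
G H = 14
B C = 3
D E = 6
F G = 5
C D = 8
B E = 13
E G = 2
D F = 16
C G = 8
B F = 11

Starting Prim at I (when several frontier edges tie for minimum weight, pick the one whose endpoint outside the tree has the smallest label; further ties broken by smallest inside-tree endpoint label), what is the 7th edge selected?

F-H

Prim, starting at I.
Step 1: cheapest edge leaving the tree is E I (18); add E.
Step 2: cheapest edge leaving the tree is E G (2); add G.
Step 3: cheapest edge leaving the tree is F G (5); add F.
Step 4: cheapest edge leaving the tree is D E (6); add D.
Step 5: cheapest edge leaving the tree is C D (8); add C.
Step 6: cheapest edge leaving the tree is B C (3); add B.
Step 7: cheapest edge leaving the tree is F H (13); add H.
The 7th edge added is F H.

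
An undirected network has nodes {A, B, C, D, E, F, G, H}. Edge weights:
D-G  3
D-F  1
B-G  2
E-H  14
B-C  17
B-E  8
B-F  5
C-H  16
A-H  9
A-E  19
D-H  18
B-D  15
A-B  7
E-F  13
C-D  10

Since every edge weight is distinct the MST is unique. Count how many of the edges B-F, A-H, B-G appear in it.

2

Sort edges by weight, then run Kruskal:
D-F (1): add — endpoints in different components.
B-G (2): add — endpoints in different components.
D-G (3): add — endpoints in different components.
B-F (5): skip — B and F already connected.
A-B (7): add — endpoints in different components.
B-E (8): add — endpoints in different components.
A-H (9): add — endpoints in different components.
C-D (10): add — endpoints in different components.
MST edge set: {D-F, B-G, D-G, A-B, B-E, A-H, C-D}.
Of the listed edges, {A-H, B-G} are in the MST → 2.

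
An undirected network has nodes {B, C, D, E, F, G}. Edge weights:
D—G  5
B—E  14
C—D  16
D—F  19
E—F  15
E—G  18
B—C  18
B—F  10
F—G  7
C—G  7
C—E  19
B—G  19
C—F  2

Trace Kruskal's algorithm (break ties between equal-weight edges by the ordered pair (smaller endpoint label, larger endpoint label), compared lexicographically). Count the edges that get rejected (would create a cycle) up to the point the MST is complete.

1

Kruskal's algorithm — process edges by increasing weight (ties by edge label):
C—F (2): add — endpoints in different components.
D—G (5): add — endpoints in different components.
C—G (7): add — endpoints in different components.
F—G (7): skip — F and G already connected.
B—F (10): add — endpoints in different components.
B—E (14): add — endpoints in different components.
Edges rejected before the tree was complete: 1.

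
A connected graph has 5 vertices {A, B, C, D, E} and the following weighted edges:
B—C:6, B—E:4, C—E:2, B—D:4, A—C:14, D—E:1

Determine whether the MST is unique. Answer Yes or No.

No

Sort edges by weight, then run Kruskal:
D—E (1): add. Components now {A} {B} {C} {D,E}
C—E (2): add. Components now {A} {B} {C,D,E}
B—D (4): add. Components now {A} {B,C,D,E}
B—E (4): skip — B and E already connected.
B—C (6): skip — B and C already connected.
A—C (14): add. Components now {A,B,C,D,E}
Non-tree edge B—E has weight 4, equal to the heaviest edge on its tree cycle — swapping gives another MST of the same weight. Not unique.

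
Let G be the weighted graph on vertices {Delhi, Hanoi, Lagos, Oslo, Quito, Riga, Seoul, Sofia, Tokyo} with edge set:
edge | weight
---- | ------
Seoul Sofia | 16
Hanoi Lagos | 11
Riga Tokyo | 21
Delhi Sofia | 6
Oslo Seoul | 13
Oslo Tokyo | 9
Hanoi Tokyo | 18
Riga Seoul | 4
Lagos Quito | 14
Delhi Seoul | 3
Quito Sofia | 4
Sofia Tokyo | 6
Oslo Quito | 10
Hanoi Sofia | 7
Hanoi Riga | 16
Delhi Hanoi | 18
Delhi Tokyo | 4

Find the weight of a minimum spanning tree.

48

Sort edges by weight, then run Kruskal:
Delhi Seoul (3): add — endpoints in different components.
Delhi Tokyo (4): add — endpoints in different components.
Quito Sofia (4): add — endpoints in different components.
Riga Seoul (4): add — endpoints in different components.
Delhi Sofia (6): add — endpoints in different components.
Sofia Tokyo (6): skip — Tokyo and Sofia already connected.
Hanoi Sofia (7): add — endpoints in different components.
Oslo Tokyo (9): add — endpoints in different components.
Oslo Quito (10): skip — Oslo and Quito already connected.
Hanoi Lagos (11): add — endpoints in different components.
MST edges: Delhi Seoul, Delhi Tokyo, Quito Sofia, Riga Seoul, Delhi Sofia, Hanoi Sofia, Oslo Tokyo, Hanoi Lagos; total weight 3+4+4+4+6+7+9+11 = 48.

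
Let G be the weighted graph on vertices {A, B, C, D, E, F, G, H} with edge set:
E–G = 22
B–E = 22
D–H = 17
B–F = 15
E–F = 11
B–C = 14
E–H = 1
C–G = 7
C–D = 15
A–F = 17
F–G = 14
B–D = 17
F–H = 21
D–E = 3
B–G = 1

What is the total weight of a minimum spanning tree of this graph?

54

Kruskal's algorithm — process edges by increasing weight (ties by edge label):
B–G (1): add — endpoints in different components.
E–H (1): add — endpoints in different components.
D–E (3): add — endpoints in different components.
C–G (7): add — endpoints in different components.
E–F (11): add — endpoints in different components.
B–C (14): skip — B and C already connected.
F–G (14): add — endpoints in different components.
B–F (15): skip — B and F already connected.
C–D (15): skip — C and D already connected.
A–F (17): add — endpoints in different components.
MST edges: B–G, E–H, D–E, C–G, E–F, F–G, A–F; total weight 1+1+3+7+11+14+17 = 54.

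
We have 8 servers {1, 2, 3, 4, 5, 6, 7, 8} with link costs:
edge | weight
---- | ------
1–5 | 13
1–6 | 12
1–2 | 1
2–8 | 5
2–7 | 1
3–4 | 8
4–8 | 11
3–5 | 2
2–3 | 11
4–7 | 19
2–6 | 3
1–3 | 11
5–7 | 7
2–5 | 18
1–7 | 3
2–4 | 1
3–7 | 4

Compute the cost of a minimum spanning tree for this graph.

Kruskal's algorithm — process edges by increasing weight (ties by edge label):
1–2 (1): add — endpoints in different components.
2–4 (1): add — endpoints in different components.
2–7 (1): add — endpoints in different components.
3–5 (2): add — endpoints in different components.
1–7 (3): skip — 1 and 7 already connected.
2–6 (3): add — endpoints in different components.
3–7 (4): add — endpoints in different components.
2–8 (5): add — endpoints in different components.
MST edges: 1–2, 2–4, 2–7, 3–5, 2–6, 3–7, 2–8; total weight 1+1+1+2+3+4+5 = 17.

17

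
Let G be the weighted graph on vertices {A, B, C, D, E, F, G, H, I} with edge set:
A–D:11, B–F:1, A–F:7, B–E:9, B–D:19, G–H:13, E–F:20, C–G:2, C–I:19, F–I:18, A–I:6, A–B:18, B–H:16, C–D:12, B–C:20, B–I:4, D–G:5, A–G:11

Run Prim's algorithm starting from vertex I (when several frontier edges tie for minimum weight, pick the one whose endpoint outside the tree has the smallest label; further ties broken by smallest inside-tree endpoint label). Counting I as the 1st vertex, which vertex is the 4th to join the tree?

Prim, starting at I.
Step 1: cheapest edge leaving the tree is B–I (4); add B.
Step 2: cheapest edge leaving the tree is B–F (1); add F.
Step 3: cheapest edge leaving the tree is A–I (6); add A.
Step 4: cheapest edge leaving the tree is B–E (9); add E.
Step 5: cheapest edge leaving the tree is A–D (11); add D.
Step 6: cheapest edge leaving the tree is D–G (5); add G.
Step 7: cheapest edge leaving the tree is C–G (2); add C.
Step 8: cheapest edge leaving the tree is G–H (13); add H.
Vertex order: I, B, F, A, E, D, G, C, H. The 4th vertex is A.

A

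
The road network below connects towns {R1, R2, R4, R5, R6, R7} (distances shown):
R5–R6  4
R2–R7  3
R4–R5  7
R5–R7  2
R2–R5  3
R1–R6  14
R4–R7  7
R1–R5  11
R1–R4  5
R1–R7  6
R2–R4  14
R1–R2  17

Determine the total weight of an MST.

Grow the tree from R5 using Prim:
Step 1: cheapest edge leaving the tree is R5–R7 (2); add R7.
Step 2: cheapest edge leaving the tree is R2–R5 (3); add R2.
Step 3: cheapest edge leaving the tree is R5–R6 (4); add R6.
Step 4: cheapest edge leaving the tree is R1–R7 (6); add R1.
Step 5: cheapest edge leaving the tree is R1–R4 (5); add R4.
MST edges: R5–R7, R2–R5, R5–R6, R1–R7, R1–R4; total weight 2+3+4+6+5 = 20.

20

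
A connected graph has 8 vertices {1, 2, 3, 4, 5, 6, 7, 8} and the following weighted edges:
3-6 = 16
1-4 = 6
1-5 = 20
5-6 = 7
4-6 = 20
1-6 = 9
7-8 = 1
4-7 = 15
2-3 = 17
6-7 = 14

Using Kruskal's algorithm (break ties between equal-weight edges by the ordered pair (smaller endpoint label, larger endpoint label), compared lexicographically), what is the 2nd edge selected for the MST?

1-4

Kruskal's algorithm — process edges by increasing weight (ties by edge label):
7-8 (1): add — endpoints in different components.
1-4 (6): add — endpoints in different components.
5-6 (7): add — endpoints in different components.
1-6 (9): add — endpoints in different components.
6-7 (14): add — endpoints in different components.
4-7 (15): skip — 4 and 7 already connected.
3-6 (16): add — endpoints in different components.
2-3 (17): add — endpoints in different components.
The 2nd edge added is 1-4.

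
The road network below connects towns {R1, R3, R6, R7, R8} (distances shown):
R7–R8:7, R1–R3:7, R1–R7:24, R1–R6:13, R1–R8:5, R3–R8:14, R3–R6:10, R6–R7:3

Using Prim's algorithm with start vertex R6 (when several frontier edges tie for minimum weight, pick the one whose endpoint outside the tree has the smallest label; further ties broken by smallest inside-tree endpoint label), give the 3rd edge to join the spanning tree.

Prim's algorithm from R6:
Step 1: cheapest edge leaving the tree is R6–R7 (3); add R7.
Step 2: cheapest edge leaving the tree is R7–R8 (7); add R8.
Step 3: cheapest edge leaving the tree is R1–R8 (5); add R1.
Step 4: cheapest edge leaving the tree is R1–R3 (7); add R3.
The 3rd edge added is R1–R8.

R1-R8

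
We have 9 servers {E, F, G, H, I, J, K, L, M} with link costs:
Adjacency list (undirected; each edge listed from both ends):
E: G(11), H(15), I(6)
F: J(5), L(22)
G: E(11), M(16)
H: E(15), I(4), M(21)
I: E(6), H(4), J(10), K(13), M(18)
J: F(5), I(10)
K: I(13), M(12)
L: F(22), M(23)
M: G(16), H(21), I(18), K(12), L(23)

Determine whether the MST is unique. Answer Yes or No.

Yes

Kruskal: consider edges lightest-first.
H-I (4): add — endpoints in different components.
F-J (5): add — endpoints in different components.
E-I (6): add — endpoints in different components.
I-J (10): add — endpoints in different components.
E-G (11): add — endpoints in different components.
K-M (12): add — endpoints in different components.
I-K (13): add — endpoints in different components.
E-H (15): skip — E and H already connected.
G-M (16): skip — G and M already connected.
I-M (18): skip — I and M already connected.
H-M (21): skip — H and M already connected.
F-L (22): add — endpoints in different components.
Every non-tree edge has weight strictly greater than the heaviest edge on the tree path between its endpoints, so the MST is unique.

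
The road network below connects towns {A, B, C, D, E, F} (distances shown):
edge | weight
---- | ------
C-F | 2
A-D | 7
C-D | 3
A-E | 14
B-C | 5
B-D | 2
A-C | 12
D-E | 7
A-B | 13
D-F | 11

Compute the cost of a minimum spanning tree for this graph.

21

Grow the tree from D using Prim:
Step 1: frontier [B-D 2, C-D 3, A-D 7, D-E 7, D-F 11] → take B-D (2); add B.
Step 2: frontier [B-C 5, A-B 13, C-D 3, A-D 7, D-E 7, D-F 11] → take C-D (3); add C.
Step 3: frontier [A-B 13, C-F 2, A-C 12, A-D 7, D-E 7, D-F 11] → take C-F (2); add F.
Step 4: frontier [A-B 13, A-C 12, A-D 7, D-E 7] → take A-D (7); add A.
Step 5: frontier [A-E 14, D-E 7] → take D-E (7); add E.
MST edges: B-D, C-D, C-F, A-D, D-E; total weight 2+3+2+7+7 = 21.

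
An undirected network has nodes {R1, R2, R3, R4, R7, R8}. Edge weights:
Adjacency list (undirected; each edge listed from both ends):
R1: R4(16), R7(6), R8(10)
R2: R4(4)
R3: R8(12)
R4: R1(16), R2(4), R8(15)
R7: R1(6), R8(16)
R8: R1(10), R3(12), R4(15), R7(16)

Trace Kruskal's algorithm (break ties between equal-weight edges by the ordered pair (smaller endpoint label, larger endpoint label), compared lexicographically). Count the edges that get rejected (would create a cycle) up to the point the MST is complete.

0

Kruskal: consider edges lightest-first.
R2—R4 (4): add — endpoints in different components.
R1—R7 (6): add — endpoints in different components.
R1—R8 (10): add — endpoints in different components.
R3—R8 (12): add — endpoints in different components.
R4—R8 (15): add — endpoints in different components.
Edges rejected before the tree was complete: 0.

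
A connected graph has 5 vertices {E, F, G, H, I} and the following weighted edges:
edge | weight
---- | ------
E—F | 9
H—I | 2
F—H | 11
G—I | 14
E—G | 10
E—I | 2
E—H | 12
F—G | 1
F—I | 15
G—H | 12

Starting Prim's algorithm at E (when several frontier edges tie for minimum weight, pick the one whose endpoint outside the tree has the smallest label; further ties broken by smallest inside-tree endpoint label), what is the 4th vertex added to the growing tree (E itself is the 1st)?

F

Grow the tree from E using Prim:
Step 1: frontier [E—I 2, E—F 9, E—G 10, E—H 12] → take E—I (2); add I.
Step 2: frontier [E—F 9, E—G 10, E—H 12, H—I 2, G—I 14, F—I 15] → take H—I (2); add H.
Step 3: frontier [E—F 9, E—G 10, F—H 11, G—H 12, G—I 14, F—I 15] → take E—F (9); add F.
Step 4: frontier [E—G 10, F—G 1, G—H 12, G—I 14] → take F—G (1); add G.
Vertex order: E, I, H, F, G. The 4th vertex is F.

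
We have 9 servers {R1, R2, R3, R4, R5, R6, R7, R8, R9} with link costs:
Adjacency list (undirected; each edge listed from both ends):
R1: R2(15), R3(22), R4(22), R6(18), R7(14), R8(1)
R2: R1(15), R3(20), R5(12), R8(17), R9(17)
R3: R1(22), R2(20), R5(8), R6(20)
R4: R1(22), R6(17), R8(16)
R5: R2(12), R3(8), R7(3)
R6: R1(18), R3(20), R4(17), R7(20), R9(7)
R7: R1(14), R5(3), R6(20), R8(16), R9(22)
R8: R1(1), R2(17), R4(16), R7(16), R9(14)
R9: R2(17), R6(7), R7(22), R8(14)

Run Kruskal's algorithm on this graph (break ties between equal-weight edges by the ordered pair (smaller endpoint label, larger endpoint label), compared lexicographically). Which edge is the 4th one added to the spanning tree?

Kruskal's algorithm — process edges by increasing weight (ties by edge label):
R1 R8 (1): add — endpoints in different components.
R5 R7 (3): add — endpoints in different components.
R6 R9 (7): add — endpoints in different components.
R3 R5 (8): add — endpoints in different components.
R2 R5 (12): add — endpoints in different components.
R1 R7 (14): add — endpoints in different components.
R8 R9 (14): add — endpoints in different components.
R1 R2 (15): skip — R2 and R1 already connected.
R4 R8 (16): add — endpoints in different components.
The 4th edge added is R3 R5.

R3-R5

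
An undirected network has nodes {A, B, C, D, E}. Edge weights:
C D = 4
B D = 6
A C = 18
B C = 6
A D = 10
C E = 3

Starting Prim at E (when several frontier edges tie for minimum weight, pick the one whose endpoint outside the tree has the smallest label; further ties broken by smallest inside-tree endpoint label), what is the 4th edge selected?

Prim, starting at E.
Step 1: cheapest edge leaving the tree is C E (3); add C.
Step 2: cheapest edge leaving the tree is C D (4); add D.
Step 3: cheapest edge leaving the tree is B C (6); add B.
Step 4: cheapest edge leaving the tree is A D (10); add A.
The 4th edge added is A D.

A-D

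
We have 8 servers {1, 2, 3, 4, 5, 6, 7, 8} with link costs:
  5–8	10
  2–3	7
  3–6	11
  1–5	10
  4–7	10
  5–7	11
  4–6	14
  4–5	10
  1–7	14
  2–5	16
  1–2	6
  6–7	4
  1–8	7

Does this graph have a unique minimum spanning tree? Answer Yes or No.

Kruskal's algorithm — process edges by increasing weight (ties by edge label):
6–7 (4): add — endpoints in different components.
1–2 (6): add — endpoints in different components.
1–8 (7): add — endpoints in different components.
2–3 (7): add — endpoints in different components.
1–5 (10): add — endpoints in different components.
4–5 (10): add — endpoints in different components.
4–7 (10): add — endpoints in different components.
Non-tree edge 5–8 has weight 10, equal to the heaviest edge on its tree cycle — swapping gives another MST of the same weight. Not unique.

No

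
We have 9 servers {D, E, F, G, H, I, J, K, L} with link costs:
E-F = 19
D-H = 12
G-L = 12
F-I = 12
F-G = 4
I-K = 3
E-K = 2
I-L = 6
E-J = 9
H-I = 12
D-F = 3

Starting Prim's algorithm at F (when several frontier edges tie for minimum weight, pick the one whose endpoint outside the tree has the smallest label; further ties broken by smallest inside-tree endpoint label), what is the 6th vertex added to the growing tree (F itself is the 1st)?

Prim's algorithm from F:
Step 1: frontier [D-F 3, F-G 4, F-I 12, E-F 19] → take D-F (3); add D.
Step 2: frontier [D-H 12, F-G 4, F-I 12, E-F 19] → take F-G (4); add G.
Step 3: frontier [D-H 12, F-I 12, E-F 19, G-L 12] → take D-H (12); add H.
Step 4: frontier [F-I 12, E-F 19, G-L 12, H-I 12] → take F-I (12); add I.
Step 5: frontier [E-F 19, G-L 12, I-K 3, I-L 6] → take I-K (3); add K.
Step 6: frontier [E-F 19, G-L 12, I-L 6, E-K 2] → take E-K (2); add E.
Step 7: frontier [E-J 9, G-L 12, I-L 6] → take I-L (6); add L.
Step 8: frontier [E-J 9] → take E-J (9); add J.
Vertex order: F, D, G, H, I, K, E, L, J. The 6th vertex is K.

K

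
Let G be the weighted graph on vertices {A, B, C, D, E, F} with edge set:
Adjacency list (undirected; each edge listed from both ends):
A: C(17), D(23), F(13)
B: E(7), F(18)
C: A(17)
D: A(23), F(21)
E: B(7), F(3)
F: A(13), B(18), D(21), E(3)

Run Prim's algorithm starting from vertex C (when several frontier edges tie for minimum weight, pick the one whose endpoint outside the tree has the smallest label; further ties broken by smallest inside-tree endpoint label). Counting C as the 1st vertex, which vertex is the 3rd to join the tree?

Grow the tree from C using Prim:
Step 1: cheapest edge leaving the tree is A-C (17); add A.
Step 2: cheapest edge leaving the tree is A-F (13); add F.
Step 3: cheapest edge leaving the tree is E-F (3); add E.
Step 4: cheapest edge leaving the tree is B-E (7); add B.
Step 5: cheapest edge leaving the tree is D-F (21); add D.
Vertex order: C, A, F, E, B, D. The 3rd vertex is F.

F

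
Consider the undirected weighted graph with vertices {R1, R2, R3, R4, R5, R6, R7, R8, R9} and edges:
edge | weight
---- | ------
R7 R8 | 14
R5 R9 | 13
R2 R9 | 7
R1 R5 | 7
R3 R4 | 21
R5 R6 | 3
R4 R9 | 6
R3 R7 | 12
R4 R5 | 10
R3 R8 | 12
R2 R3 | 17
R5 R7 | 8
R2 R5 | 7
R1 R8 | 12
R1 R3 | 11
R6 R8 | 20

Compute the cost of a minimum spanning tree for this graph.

Kruskal: consider edges lightest-first.
R5 R6 (3): add — endpoints in different components.
R4 R9 (6): add — endpoints in different components.
R1 R5 (7): add — endpoints in different components.
R2 R5 (7): add — endpoints in different components.
R2 R9 (7): add — endpoints in different components.
R5 R7 (8): add — endpoints in different components.
R4 R5 (10): skip — R4 and R5 already connected.
R1 R3 (11): add — endpoints in different components.
R1 R8 (12): add — endpoints in different components.
MST edges: R5 R6, R4 R9, R1 R5, R2 R5, R2 R9, R5 R7, R1 R3, R1 R8; total weight 3+6+7+7+7+8+11+12 = 61.

61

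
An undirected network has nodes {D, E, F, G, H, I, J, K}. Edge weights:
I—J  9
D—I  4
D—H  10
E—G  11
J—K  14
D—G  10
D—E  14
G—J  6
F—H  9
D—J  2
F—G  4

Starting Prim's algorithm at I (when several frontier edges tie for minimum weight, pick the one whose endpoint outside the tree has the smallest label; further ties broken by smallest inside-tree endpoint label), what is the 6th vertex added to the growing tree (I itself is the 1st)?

H

Grow the tree from I using Prim:
Step 1: cheapest edge leaving the tree is D—I (4); add D.
Step 2: cheapest edge leaving the tree is D—J (2); add J.
Step 3: cheapest edge leaving the tree is G—J (6); add G.
Step 4: cheapest edge leaving the tree is F—G (4); add F.
Step 5: cheapest edge leaving the tree is F—H (9); add H.
Step 6: cheapest edge leaving the tree is E—G (11); add E.
Step 7: cheapest edge leaving the tree is J—K (14); add K.
Vertex order: I, D, J, G, F, H, E, K. The 6th vertex is H.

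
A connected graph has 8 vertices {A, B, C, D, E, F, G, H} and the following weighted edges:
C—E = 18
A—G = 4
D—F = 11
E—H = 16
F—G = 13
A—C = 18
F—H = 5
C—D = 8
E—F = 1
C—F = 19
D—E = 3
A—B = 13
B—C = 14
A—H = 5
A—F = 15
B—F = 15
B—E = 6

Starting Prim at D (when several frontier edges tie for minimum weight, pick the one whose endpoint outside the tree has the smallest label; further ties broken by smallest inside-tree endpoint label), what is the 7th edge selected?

C-D

Prim, starting at D.
Step 1: cheapest edge leaving the tree is D—E (3); add E.
Step 2: cheapest edge leaving the tree is E—F (1); add F.
Step 3: cheapest edge leaving the tree is F—H (5); add H.
Step 4: cheapest edge leaving the tree is A—H (5); add A.
Step 5: cheapest edge leaving the tree is A—G (4); add G.
Step 6: cheapest edge leaving the tree is B—E (6); add B.
Step 7: cheapest edge leaving the tree is C—D (8); add C.
The 7th edge added is C—D.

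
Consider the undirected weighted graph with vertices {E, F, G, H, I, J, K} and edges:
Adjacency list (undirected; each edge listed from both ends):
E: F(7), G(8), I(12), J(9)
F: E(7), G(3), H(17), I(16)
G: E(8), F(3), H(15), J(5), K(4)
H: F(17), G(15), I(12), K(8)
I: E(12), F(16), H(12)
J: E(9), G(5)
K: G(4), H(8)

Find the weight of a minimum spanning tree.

Sort edges by weight, then run Kruskal:
F G (3): add — endpoints in different components.
G K (4): add — endpoints in different components.
G J (5): add — endpoints in different components.
E F (7): add — endpoints in different components.
E G (8): skip — E and G already connected.
H K (8): add — endpoints in different components.
E J (9): skip — E and J already connected.
E I (12): add — endpoints in different components.
MST edges: F G, G K, G J, E F, H K, E I; total weight 3+4+5+7+8+12 = 39.

39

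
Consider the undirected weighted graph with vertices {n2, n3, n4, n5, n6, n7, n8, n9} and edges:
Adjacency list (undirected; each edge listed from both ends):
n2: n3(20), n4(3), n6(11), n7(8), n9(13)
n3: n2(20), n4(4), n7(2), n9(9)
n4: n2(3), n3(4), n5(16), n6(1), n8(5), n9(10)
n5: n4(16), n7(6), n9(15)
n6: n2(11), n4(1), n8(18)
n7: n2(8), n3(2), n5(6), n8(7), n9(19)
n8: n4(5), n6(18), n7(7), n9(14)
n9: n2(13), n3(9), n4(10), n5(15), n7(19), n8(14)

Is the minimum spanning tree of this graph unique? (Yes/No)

Yes

Kruskal's algorithm — process edges by increasing weight (ties by edge label):
n4-n6 (1): add — endpoints in different components.
n3-n7 (2): add — endpoints in different components.
n2-n4 (3): add — endpoints in different components.
n3-n4 (4): add — endpoints in different components.
n4-n8 (5): add — endpoints in different components.
n5-n7 (6): add — endpoints in different components.
n7-n8 (7): skip — n8 and n7 already connected.
n2-n7 (8): skip — n7 and n2 already connected.
n3-n9 (9): add — endpoints in different components.
Every non-tree edge has weight strictly greater than the heaviest edge on the tree path between its endpoints, so the MST is unique.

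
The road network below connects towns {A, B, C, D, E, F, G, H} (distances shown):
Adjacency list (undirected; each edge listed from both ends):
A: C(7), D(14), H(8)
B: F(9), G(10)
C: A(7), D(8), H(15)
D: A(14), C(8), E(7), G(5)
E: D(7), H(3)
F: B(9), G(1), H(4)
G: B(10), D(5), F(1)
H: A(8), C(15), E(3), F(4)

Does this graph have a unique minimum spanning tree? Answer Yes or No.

No

Kruskal's algorithm — process edges by increasing weight (ties by edge label):
F–G (1): add — endpoints in different components.
E–H (3): add — endpoints in different components.
F–H (4): add — endpoints in different components.
D–G (5): add — endpoints in different components.
A–C (7): add — endpoints in different components.
D–E (7): skip — D and E already connected.
A–H (8): add — endpoints in different components.
C–D (8): skip — C and D already connected.
B–F (9): add — endpoints in different components.
Non-tree edge C–D has weight 8, equal to the heaviest edge on its tree cycle — swapping gives another MST of the same weight. Not unique.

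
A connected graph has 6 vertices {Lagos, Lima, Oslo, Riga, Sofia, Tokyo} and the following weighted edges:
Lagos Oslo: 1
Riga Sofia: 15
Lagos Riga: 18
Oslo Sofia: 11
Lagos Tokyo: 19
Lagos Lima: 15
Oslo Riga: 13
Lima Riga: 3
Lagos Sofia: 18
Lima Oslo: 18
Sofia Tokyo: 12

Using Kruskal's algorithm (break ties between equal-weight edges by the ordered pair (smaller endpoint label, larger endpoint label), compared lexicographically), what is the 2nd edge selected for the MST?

Kruskal's algorithm — process edges by increasing weight (ties by edge label):
Lagos Oslo (1): add — endpoints in different components.
Lima Riga (3): add — endpoints in different components.
Oslo Sofia (11): add — endpoints in different components.
Sofia Tokyo (12): add — endpoints in different components.
Oslo Riga (13): add — endpoints in different components.
The 2nd edge added is Lima Riga.

Lima-Riga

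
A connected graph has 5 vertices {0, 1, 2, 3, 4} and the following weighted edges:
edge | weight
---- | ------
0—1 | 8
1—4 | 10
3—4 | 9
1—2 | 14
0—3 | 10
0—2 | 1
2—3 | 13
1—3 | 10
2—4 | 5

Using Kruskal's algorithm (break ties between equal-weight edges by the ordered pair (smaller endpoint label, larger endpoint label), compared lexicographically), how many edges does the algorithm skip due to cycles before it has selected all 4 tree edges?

Sort edges by weight, then run Kruskal:
0—2 (1): add — endpoints in different components.
2—4 (5): add — endpoints in different components.
0—1 (8): add — endpoints in different components.
3—4 (9): add — endpoints in different components.
Edges rejected before the tree was complete: 0.

0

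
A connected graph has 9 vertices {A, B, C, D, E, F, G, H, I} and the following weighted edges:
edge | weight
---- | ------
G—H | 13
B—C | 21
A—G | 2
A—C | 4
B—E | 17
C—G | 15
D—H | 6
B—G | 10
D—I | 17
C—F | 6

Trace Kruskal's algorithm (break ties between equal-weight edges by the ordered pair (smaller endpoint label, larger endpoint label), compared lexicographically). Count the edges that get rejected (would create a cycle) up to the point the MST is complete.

Sort edges by weight, then run Kruskal:
A—G (2): add — endpoints in different components.
A—C (4): add — endpoints in different components.
C—F (6): add — endpoints in different components.
D—H (6): add — endpoints in different components.
B—G (10): add — endpoints in different components.
G—H (13): add — endpoints in different components.
C—G (15): skip — C and G already connected.
B—E (17): add — endpoints in different components.
D—I (17): add — endpoints in different components.
Edges rejected before the tree was complete: 1.

1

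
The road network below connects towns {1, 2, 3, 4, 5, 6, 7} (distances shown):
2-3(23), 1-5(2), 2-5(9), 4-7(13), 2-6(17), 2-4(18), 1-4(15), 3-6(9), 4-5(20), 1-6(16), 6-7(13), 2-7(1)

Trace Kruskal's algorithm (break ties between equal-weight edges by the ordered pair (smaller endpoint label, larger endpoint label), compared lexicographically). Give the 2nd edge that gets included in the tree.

Kruskal's algorithm — process edges by increasing weight (ties by edge label):
2-7 (1): add. Components now {1} {2,7} {3} {4} {5} {6}
1-5 (2): add. Components now {1,5} {2,7} {3} {4} {6}
2-5 (9): add. Components now {1,2,5,7} {3} {4} {6}
3-6 (9): add. Components now {1,2,5,7} {3,6} {4}
4-7 (13): add. Components now {1,2,4,5,7} {3,6}
6-7 (13): add. Components now {1,2,3,4,5,6,7}
The 2nd edge added is 1-5.

1-5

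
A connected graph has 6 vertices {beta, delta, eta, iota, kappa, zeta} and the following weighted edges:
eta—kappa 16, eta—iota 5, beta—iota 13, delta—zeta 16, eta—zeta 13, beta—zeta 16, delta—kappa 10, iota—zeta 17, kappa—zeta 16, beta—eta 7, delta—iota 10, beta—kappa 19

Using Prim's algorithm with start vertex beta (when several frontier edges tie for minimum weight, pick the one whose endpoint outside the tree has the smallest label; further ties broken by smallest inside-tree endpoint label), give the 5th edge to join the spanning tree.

eta-zeta

Prim's algorithm from beta:
Step 1: cheapest edge leaving the tree is beta—eta (7); add eta.
Step 2: cheapest edge leaving the tree is eta—iota (5); add iota.
Step 3: cheapest edge leaving the tree is delta—iota (10); add delta.
Step 4: cheapest edge leaving the tree is delta—kappa (10); add kappa.
Step 5: cheapest edge leaving the tree is eta—zeta (13); add zeta.
The 5th edge added is eta—zeta.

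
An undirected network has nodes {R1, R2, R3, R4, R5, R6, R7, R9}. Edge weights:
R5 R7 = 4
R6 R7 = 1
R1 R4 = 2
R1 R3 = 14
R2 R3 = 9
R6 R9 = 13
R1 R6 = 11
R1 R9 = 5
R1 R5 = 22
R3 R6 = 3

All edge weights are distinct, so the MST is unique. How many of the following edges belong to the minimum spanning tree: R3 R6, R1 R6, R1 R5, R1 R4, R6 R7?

Kruskal: consider edges lightest-first.
R6 R7 (1): add — endpoints in different components.
R1 R4 (2): add — endpoints in different components.
R3 R6 (3): add — endpoints in different components.
R5 R7 (4): add — endpoints in different components.
R1 R9 (5): add — endpoints in different components.
R2 R3 (9): add — endpoints in different components.
R1 R6 (11): add — endpoints in different components.
MST edge set: {R6 R7, R1 R4, R3 R6, R5 R7, R1 R9, R2 R3, R1 R6}.
Of the listed edges, {R3 R6, R1 R6, R1 R4, R6 R7} are in the MST → 4.

4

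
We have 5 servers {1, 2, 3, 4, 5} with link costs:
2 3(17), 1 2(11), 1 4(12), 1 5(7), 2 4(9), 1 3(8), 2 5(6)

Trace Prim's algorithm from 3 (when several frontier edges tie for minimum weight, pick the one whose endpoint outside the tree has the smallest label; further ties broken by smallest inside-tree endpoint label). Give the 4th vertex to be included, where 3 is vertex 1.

Prim's algorithm from 3:
Step 1: frontier [1 3 8, 2 3 17] → take 1 3 (8); add 1.
Step 2: frontier [1 5 7, 1 2 11, 1 4 12, 2 3 17] → take 1 5 (7); add 5.
Step 3: frontier [1 2 11, 1 4 12, 2 3 17, 2 5 6] → take 2 5 (6); add 2.
Step 4: frontier [1 4 12, 2 4 9] → take 2 4 (9); add 4.
Vertex order: 3, 1, 5, 2, 4. The 4th vertex is 2.

2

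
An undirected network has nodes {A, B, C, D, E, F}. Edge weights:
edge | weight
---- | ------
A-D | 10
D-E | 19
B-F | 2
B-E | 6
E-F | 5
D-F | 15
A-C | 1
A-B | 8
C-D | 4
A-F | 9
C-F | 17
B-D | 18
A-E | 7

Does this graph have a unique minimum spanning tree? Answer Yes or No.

Kruskal: consider edges lightest-first.
A-C (1): add. Components now {A,C} {B} {D} {E} {F}
B-F (2): add. Components now {A,C} {B,F} {D} {E}
C-D (4): add. Components now {A,C,D} {B,F} {E}
E-F (5): add. Components now {A,C,D} {B,E,F}
B-E (6): skip — B and E already connected.
A-E (7): add. Components now {A,B,C,D,E,F}
Every non-tree edge has weight strictly greater than the heaviest edge on the tree path between its endpoints, so the MST is unique.

Yes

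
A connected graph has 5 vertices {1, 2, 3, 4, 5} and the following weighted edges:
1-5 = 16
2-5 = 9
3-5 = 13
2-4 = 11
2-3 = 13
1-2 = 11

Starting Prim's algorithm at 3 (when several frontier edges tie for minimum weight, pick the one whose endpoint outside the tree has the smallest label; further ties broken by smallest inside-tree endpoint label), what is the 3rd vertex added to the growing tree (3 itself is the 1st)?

5

Prim's algorithm from 3:
Step 1: frontier [2-3 13, 3-5 13] → take 2-3 (13); add 2.
Step 2: frontier [2-5 9, 1-2 11, 2-4 11, 3-5 13] → take 2-5 (9); add 5.
Step 3: frontier [1-2 11, 2-4 11, 1-5 16] → take 1-2 (11); add 1.
Step 4: frontier [2-4 11] → take 2-4 (11); add 4.
Vertex order: 3, 2, 5, 1, 4. The 3rd vertex is 5.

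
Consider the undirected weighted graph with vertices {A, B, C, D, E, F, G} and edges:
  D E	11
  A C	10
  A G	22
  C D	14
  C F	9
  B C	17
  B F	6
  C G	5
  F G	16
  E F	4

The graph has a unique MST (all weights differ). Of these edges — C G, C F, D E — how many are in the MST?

Kruskal: consider edges lightest-first.
E F (4): add — endpoints in different components.
C G (5): add — endpoints in different components.
B F (6): add — endpoints in different components.
C F (9): add — endpoints in different components.
A C (10): add — endpoints in different components.
D E (11): add — endpoints in different components.
MST edge set: {E F, C G, B F, C F, A C, D E}.
Of the listed edges, {C G, C F, D E} are in the MST → 3.

3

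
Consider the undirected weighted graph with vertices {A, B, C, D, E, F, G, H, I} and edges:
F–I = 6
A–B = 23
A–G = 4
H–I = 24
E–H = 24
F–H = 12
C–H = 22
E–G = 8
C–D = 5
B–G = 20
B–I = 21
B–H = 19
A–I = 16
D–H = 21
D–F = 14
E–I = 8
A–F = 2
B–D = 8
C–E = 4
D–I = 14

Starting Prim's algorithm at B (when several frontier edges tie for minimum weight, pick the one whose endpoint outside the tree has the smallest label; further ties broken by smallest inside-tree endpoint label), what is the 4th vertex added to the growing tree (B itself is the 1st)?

E

Grow the tree from B using Prim:
Step 1: cheapest edge leaving the tree is B–D (8); add D.
Step 2: cheapest edge leaving the tree is C–D (5); add C.
Step 3: cheapest edge leaving the tree is C–E (4); add E.
Step 4: cheapest edge leaving the tree is E–G (8); add G.
Step 5: cheapest edge leaving the tree is A–G (4); add A.
Step 6: cheapest edge leaving the tree is A–F (2); add F.
Step 7: cheapest edge leaving the tree is F–I (6); add I.
Step 8: cheapest edge leaving the tree is F–H (12); add H.
Vertex order: B, D, C, E, G, A, F, I, H. The 4th vertex is E.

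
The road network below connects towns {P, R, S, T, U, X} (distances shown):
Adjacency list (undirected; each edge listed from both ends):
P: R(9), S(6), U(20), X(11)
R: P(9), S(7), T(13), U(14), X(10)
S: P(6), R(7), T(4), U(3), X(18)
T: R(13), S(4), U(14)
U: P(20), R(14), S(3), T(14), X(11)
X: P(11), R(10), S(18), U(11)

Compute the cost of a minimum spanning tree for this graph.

30

Prim, starting at U.
Step 1: frontier [S–U 3, U–X 11, R–U 14, T–U 14, P–U 20] → take S–U (3); add S.
Step 2: frontier [S–T 4, P–S 6, R–S 7, S–X 18, U–X 11, R–U 14, T–U 14, P–U 20] → take S–T (4); add T.
Step 3: frontier [P–S 6, R–S 7, S–X 18, R–T 13, U–X 11, R–U 14, P–U 20] → take P–S (6); add P.
Step 4: frontier [P–R 9, P–X 11, R–S 7, S–X 18, R–T 13, U–X 11, R–U 14] → take R–S (7); add R.
Step 5: frontier [P–X 11, R–X 10, S–X 18, U–X 11] → take R–X (10); add X.
MST edges: S–U, S–T, P–S, R–S, R–X; total weight 3+4+6+7+10 = 30.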